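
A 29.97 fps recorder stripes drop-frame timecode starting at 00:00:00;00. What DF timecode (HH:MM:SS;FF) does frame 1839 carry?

Ten DF minutes hold 17982 frames, so frame 1839 lies in block 0 (frames 0–17981) with 1839 frames into that block.
The block's first minute is 1800 frames and the rest 1798 each; 1839 frames reaches minute 1, so 0 × 18 + 1 × 2 = 2 labels have been skipped so far.
Adding those back, label number 1839 + 2 = 1841 at 30 labels/s is 61 s + 11 f = 0 h 1 min 1 s frame 11, i.e. 00:01:01;11.

00:01:01;11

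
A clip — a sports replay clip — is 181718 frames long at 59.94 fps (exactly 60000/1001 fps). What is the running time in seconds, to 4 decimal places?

Running time = 181718 × 1001/60000 = 90949859/30000 s ≈ 3031.6620 s.

3031.6620 seconds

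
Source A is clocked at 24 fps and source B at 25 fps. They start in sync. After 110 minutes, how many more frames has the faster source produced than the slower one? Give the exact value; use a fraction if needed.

6600 frames

110 min = 6600 s.
A emits 24 × 6600 = 158400 frames; B emits 25 × 6600 = 165000.
Difference = 6600 frames; B is ahead of A.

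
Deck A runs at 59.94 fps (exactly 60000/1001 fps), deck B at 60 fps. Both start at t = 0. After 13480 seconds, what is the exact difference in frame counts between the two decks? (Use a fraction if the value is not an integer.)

A emits 60000/1001 × 13480 = 808800000/1001 frames; B emits 60 × 13480 = 808800.
Difference = 808800/1001 frames (≈ 807.9920); B is ahead of A.

808800/1001 frames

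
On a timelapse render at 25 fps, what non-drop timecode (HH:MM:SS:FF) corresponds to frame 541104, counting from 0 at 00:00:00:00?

541104 ÷ 25 = 21644 full seconds, remainder 4 frames.
21644 s = 6 h 0 min 44 s.
Timecode: 06:00:44:04.

06:00:44:04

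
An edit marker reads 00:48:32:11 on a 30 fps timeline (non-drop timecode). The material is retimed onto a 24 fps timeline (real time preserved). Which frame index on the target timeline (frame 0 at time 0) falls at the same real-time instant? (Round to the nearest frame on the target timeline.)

frame 69897

Source frame index: (0×3600 + 48×60 + 32) × 30 + 11 = 87371.
Real time: 87371 / (30) = 87371/30 s.
Target frame: (87371/30) × (24) = 349484/5 ≈ 69896.800 → 69897.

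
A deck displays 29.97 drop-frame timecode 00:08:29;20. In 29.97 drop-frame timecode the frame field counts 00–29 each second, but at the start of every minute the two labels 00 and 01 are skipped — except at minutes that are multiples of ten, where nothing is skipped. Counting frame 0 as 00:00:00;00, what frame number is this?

Complete 10-minute blocks: 0, each 17982 frames → 0.
Remaining 8 whole minutes in the current block: 1800 + 7 × 1798 = 14386 frames.
Within the current minute: 29 × 30 + 20 − 2 = 888 (labels ;00/;01 skipped at this minute). Total = 0 + 14386 + 888 = 15274.

15274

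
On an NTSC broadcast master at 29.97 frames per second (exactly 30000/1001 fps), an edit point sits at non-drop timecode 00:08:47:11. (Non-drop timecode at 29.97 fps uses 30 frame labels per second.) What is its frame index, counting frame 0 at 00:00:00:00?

frame 15821

Total seconds to the label: (0 × 3600 + 8 × 60 + 47) = 527.
Frame index = 527 × 30 + 11 = 15821.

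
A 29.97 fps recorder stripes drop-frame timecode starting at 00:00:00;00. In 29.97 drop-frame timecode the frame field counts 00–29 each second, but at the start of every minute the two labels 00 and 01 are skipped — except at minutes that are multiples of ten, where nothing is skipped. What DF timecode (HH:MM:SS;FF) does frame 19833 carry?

00:11:01;23

Ten DF minutes hold 17982 frames, so frame 19833 lies in block 1 (frames 17982–35963) with 1851 frames into that block.
The block's first minute is 1800 frames and the rest 1798 each; 1851 frames reaches minute 1, so 1 × 18 + 1 × 2 = 20 labels have been skipped so far.
Adding those back, label number 19833 + 20 = 19853 at 30 labels/s is 661 s + 23 f = 0 h 11 min 1 s frame 23, i.e. 00:11:01;23.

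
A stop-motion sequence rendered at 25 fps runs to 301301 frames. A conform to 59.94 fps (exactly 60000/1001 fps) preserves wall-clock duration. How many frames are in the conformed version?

722400 frames

Target frames = source frames × (target rate / source rate) = 301301 × (60000/1001)/(25) = 301301 × 2400/1001 = 722400.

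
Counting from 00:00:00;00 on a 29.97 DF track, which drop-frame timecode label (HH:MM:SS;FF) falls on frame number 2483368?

23:01:01;24

Ten DF minutes hold 17982 frames, so frame 2483368 lies in block 138 (frames 2481516–2499497) with 1852 frames into that block.
The block's first minute is 1800 frames and the rest 1798 each; 1852 frames reaches minute 1, so 138 × 18 + 1 × 2 = 2486 labels have been skipped so far.
Adding those back, label number 2483368 + 2486 = 2485854 at 30 labels/s is 82861 s + 24 f = 23 h 1 min 1 s frame 24, i.e. 23:01:01;24.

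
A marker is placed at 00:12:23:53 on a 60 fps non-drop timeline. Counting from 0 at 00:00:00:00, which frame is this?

44633

Total seconds to the label: (0 × 3600 + 12 × 60 + 23) = 743.
Frame index = 743 × 60 + 53 = 44633.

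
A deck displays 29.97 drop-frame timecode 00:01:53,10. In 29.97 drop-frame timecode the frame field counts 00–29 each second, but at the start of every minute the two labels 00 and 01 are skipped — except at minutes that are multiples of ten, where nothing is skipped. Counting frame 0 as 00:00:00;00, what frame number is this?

3398

Complete 10-minute blocks: 0, each 17982 frames → 0.
Remaining 1 whole minute in the current block: 1800 + 0 × 1798 = 1800 frames.
Within the current minute: 53 × 30 + 10 − 2 = 1598 (labels ;00/;01 skipped at this minute). Total = 0 + 1800 + 1598 = 3398.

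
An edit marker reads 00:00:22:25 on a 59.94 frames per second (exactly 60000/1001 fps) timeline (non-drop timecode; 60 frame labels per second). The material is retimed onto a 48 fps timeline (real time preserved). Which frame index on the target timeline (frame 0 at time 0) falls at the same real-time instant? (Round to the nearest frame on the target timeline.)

frame 1077

Source frame index: (0×3600 + 0×60 + 22) × 60 + 25 = 1345.
Real time: 1345 / (60000/1001) = 269269/12000 s.
Target frame: (269269/12000) × (48) = 269269/250 ≈ 1077.076 → 1077.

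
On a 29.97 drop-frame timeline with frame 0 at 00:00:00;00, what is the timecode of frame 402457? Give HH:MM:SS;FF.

Each 10-minute DF block holds 10 × 60 × 30 − 9 × 2 = 17982 frames. 402457 ÷ 17982 → 22 full blocks, remainder 6853.
Within the partial block the first minute is 1800 frames and each further minute 1798, so 3 further minute boundaries passed. Total skipped labels = 18 × 22 + 2 × 3 = 402.
Non-drop label index = 402457 + 402 = 402859; at 30 labels/s that is 03:43:48:19, i.e. DF 03:43:48;19.

03:43:48;19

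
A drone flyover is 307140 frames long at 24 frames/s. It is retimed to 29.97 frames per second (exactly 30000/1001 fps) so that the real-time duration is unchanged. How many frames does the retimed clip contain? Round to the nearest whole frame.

383541 frames

Frames at target rate = 307140 × (30000/1001) / (24) = 383925000/1001 ≈ 383541.459.
Nearest whole frame: 383541.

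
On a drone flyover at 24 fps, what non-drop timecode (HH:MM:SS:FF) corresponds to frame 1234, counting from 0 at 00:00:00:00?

1234 ÷ 24 = 51 full seconds, remainder 10 frames.
51 s = 0 h 0 min 51 s.
Timecode: 00:00:51:10.

00:00:51:10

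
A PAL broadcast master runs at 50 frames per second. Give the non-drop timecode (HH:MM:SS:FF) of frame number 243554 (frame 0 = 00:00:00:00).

01:21:11:04

243554 ÷ 50 = 4871 full seconds, remainder 4 frames.
4871 s = 1 h 21 min 11 s.
Timecode: 01:21:11:04.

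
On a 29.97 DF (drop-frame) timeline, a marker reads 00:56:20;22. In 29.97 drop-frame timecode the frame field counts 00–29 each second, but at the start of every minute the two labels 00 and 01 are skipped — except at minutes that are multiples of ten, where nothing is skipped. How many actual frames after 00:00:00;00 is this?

Complete 10-minute blocks: 5, each 17982 frames → 89910.
Remaining 6 whole minutes in the current block: 1800 + 5 × 1798 = 10790 frames.
Within the current minute: 20 × 30 + 22 − 2 = 620 (labels ;00/;01 skipped at this minute). Total = 89910 + 10790 + 620 = 101320.

101320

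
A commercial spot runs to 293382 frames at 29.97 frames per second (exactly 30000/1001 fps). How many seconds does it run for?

Running time = 293382 / (30000/1001) = 9789.1794 s.

9789.1794 seconds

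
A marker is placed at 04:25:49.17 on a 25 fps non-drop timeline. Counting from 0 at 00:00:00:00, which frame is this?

398742

Total seconds to the label: (4 × 3600 + 25 × 60 + 49) = 15949.
Frame index = 15949 × 25 + 17 = 398742.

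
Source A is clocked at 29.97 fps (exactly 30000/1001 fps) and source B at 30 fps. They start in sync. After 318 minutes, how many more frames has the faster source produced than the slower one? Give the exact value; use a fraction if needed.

318 min = 19080 s.
A emits 30000/1001 × 19080 = 572400000/1001 frames; B emits 30 × 19080 = 572400.
Difference = 572400/1001 frames (≈ 571.8282); B is ahead of A.

572400/1001 frames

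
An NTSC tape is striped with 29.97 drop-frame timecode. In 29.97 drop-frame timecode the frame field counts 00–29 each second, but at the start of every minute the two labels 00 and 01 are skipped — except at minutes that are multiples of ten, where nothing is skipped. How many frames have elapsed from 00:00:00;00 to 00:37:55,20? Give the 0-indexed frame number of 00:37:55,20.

68202

As if non-drop at 30 labels/s: (0 × 3600 + 37 × 60 + 55) × 30 + 20 = 68270.
Minute boundaries passed: 37; those not divisible by 10: 37 − 3 = 34; dropped labels = 2 × 34 = 68.
Actual frame index = 68270 − 68 = 68202.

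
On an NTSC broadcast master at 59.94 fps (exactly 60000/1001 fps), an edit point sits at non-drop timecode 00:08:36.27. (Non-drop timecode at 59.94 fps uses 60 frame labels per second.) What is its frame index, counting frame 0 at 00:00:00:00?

30987

Total seconds to the label: (0 × 3600 + 8 × 60 + 36) = 516.
Frame index = 516 × 60 + 27 = 30987.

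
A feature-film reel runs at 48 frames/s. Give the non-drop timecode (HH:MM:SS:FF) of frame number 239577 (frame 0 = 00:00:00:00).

239577 ÷ 48 = 4991 full seconds, remainder 9 frames.
4991 s = 1 h 23 min 11 s.
Timecode: 01:23:11:09.

01:23:11:09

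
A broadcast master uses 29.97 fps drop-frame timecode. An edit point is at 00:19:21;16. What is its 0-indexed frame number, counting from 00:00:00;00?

34810

As if non-drop at 30 labels/s: (0 × 3600 + 19 × 60 + 21) × 30 + 16 = 34846.
Minute boundaries passed: 19; those not divisible by 10: 19 − 1 = 18; dropped labels = 2 × 18 = 36.
Actual frame index = 34846 − 36 = 34810.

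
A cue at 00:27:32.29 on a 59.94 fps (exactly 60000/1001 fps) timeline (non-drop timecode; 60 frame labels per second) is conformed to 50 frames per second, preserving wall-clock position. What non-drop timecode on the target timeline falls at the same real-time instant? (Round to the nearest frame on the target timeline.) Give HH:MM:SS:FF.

Source frame index: (0×3600 + 27×60 + 32) × 60 + 29 = 99149.
Real time: 99149 / (60000/1001) = 99248149/60000 s.
Target frame: (99248149/60000) × (50) = 99248149/1200 ≈ 82706.791 → 82707.
At 50 labels/s: frame 82707 → 00:27:34:07.

00:27:34:07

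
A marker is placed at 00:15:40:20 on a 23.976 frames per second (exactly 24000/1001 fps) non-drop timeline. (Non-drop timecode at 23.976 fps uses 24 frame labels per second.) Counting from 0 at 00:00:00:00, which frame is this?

Total seconds to the label: (0 × 3600 + 15 × 60 + 40) = 940.
Frame index = 940 × 24 + 20 = 22580.

22580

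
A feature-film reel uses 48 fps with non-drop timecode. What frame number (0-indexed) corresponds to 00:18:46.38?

Total seconds to the label: (0 × 3600 + 18 × 60 + 46) = 1126.
Frame index = 1126 × 48 + 38 = 54086.

frame 54086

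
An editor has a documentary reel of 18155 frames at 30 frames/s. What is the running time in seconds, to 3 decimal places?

Running time = 18155 × 1/30 = 3631/6 s ≈ 605.167 s.

605.167 seconds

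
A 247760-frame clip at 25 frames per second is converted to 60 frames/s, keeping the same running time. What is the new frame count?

Target frames = source frames × (target rate / source rate) = 247760 × (60)/(25) = 247760 × 12/5 = 594624.

594624 frames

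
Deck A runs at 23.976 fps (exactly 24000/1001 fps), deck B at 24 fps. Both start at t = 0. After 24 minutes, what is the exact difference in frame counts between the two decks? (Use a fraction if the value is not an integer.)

34560/1001 frames

24 min = 1440 s.
A emits 24000/1001 × 1440 = 34560000/1001 frames; B emits 24 × 1440 = 34560.
Difference = 34560/1001 frames (≈ 34.5255); B is ahead of A.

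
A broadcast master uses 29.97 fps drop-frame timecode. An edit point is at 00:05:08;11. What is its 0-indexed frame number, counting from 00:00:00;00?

As if non-drop at 30 labels/s: (0 × 3600 + 5 × 60 + 8) × 30 + 11 = 9251.
Minute boundaries passed: 5; those not divisible by 10: 5 − 0 = 5; dropped labels = 2 × 5 = 10.
Actual frame index = 9251 − 10 = 9241.

9241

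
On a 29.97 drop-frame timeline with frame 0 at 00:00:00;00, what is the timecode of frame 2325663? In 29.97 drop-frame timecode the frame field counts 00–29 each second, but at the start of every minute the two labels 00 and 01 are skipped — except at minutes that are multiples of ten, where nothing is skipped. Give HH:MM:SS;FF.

Ten DF minutes hold 17982 frames, so frame 2325663 lies in block 129 (frames 2319678–2337659) with 5985 frames into that block.
The block's first minute is 1800 frames and the rest 1798 each; 5985 frames reaches minute 3, so 129 × 18 + 3 × 2 = 2328 labels have been skipped so far.
Adding those back, label number 2325663 + 2328 = 2327991 at 30 labels/s is 77599 s + 21 f = 21 h 33 min 19 s frame 21, i.e. 21:33:19;21.

21:33:19;21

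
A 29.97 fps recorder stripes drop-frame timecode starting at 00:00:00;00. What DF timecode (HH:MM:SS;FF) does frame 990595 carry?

09:10:52;25

Each 10-minute DF block holds 10 × 60 × 30 − 9 × 2 = 17982 frames. 990595 ÷ 17982 → 55 full blocks, remainder 1585.
Within the partial block the first minute is 1800 frames and each further minute 1798, so 0 further minute boundaries passed. Total skipped labels = 18 × 55 + 2 × 0 = 990.
Non-drop label index = 990595 + 990 = 991585; at 30 labels/s that is 09:10:52:25, i.e. DF 09:10:52;25.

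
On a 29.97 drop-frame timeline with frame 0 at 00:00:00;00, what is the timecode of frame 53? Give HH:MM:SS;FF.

Each 10-minute DF block holds 10 × 60 × 30 − 9 × 2 = 17982 frames. 53 ÷ 17982 → 0 full blocks, remainder 53.
Within the partial block the first minute is 1800 frames and each further minute 1798, so 0 further minute boundaries passed. Total skipped labels = 18 × 0 + 2 × 0 = 0.
Non-drop label index = 53 + 0 = 53; at 30 labels/s that is 00:00:01:23, i.e. DF 00:00:01;23.

00:00:01;23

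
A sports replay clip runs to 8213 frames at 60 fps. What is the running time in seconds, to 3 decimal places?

136.883 seconds

Running time = 8213 × 1/60 = 8213/60 s ≈ 136.883 s.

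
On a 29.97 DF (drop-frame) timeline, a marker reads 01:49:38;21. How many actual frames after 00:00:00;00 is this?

197163

As if non-drop at 30 labels/s: (1 × 3600 + 49 × 60 + 38) × 30 + 21 = 197361.
Minute boundaries passed: 109; those not divisible by 10: 109 − 10 = 99; dropped labels = 2 × 99 = 198.
Actual frame index = 197361 − 198 = 197163.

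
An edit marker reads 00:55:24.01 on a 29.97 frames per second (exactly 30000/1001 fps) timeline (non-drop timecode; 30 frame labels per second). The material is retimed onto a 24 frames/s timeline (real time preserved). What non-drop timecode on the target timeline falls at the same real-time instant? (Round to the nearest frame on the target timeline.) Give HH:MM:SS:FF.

Source frame index: (0×3600 + 55×60 + 24) × 30 + 1 = 99721.
Real time: 99721 / (30000/1001) = 99820721/30000 s.
Target frame: (99820721/30000) × (24) = 99820721/1250 ≈ 79856.577 → 79857.
At 24 labels/s: frame 79857 → 00:55:27:09.

00:55:27:09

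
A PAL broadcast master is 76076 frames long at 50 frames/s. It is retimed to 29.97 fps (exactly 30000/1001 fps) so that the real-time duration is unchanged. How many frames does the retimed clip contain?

45600 frames

Target frames = source frames × (target rate / source rate) = 76076 × (30000/1001)/(50) = 76076 × 600/1001 = 45600.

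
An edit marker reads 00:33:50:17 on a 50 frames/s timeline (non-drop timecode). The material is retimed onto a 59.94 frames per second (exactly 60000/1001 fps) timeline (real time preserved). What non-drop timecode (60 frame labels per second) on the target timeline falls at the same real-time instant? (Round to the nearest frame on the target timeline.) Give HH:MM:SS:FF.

Source frame index: (0×3600 + 33×60 + 50) × 50 + 17 = 101517.
Real time: 101517 / (50) = 101517/50 s.
Target frame: (101517/50) × (60000/1001) = 9370800/77 ≈ 121698.701 → 121699.
At 60 labels/s: frame 121699 → 00:33:48:19.

00:33:48:19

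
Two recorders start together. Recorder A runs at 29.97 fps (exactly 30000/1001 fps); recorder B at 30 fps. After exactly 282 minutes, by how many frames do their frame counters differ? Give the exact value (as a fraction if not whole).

507600/1001 frames

282 min = 16920 s.
A emits 30000/1001 × 16920 = 507600000/1001 frames; B emits 30 × 16920 = 507600.
Difference = 507600/1001 frames (≈ 507.0929); B is ahead of A.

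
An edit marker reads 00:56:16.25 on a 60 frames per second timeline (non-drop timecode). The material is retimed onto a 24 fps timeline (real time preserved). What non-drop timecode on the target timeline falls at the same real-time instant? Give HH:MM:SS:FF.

00:56:16:10

Source frame index: (0×3600 + 56×60 + 16) × 60 + 25 = 202585.
Real time: 202585 / (60) = 40517/12 s.
Target frame: (40517/12) × (24) = 81034.
At 24 labels/s: frame 81034 → 00:56:16:10.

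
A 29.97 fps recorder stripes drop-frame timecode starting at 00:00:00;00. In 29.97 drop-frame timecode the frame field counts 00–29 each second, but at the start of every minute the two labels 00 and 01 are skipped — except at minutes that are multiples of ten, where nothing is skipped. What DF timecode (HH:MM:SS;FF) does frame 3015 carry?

00:01:40;17

Ten DF minutes hold 17982 frames, so frame 3015 lies in block 0 (frames 0–17981) with 3015 frames into that block.
The block's first minute is 1800 frames and the rest 1798 each; 3015 frames reaches minute 1, so 0 × 18 + 1 × 2 = 2 labels have been skipped so far.
Adding those back, label number 3015 + 2 = 3017 at 30 labels/s is 100 s + 17 f = 0 h 1 min 40 s frame 17, i.e. 00:01:40;17.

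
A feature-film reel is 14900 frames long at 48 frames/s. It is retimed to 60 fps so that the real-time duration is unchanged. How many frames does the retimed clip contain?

Target frames = source frames × (target rate / source rate) = 14900 × (60)/(48) = 14900 × 5/4 = 18625.

18625 frames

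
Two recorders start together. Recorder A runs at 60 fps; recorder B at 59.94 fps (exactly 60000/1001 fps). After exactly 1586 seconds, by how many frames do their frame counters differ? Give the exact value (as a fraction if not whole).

7320/77 frames

A emits 60 × 1586 = 95160 frames; B emits 60000/1001 × 1586 = 7320000/77.
Difference = 7320/77 frames (≈ 95.0649); B is behind A.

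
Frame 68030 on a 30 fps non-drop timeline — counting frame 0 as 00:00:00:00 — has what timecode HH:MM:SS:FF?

00:37:47:20

68030 ÷ 30 = 2267 full seconds, remainder 20 frames.
2267 s = 0 h 37 min 47 s.
Timecode: 00:37:47:20.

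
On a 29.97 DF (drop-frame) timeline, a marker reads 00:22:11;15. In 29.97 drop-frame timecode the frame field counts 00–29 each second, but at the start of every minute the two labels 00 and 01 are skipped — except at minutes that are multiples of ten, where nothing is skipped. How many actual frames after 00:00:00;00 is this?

39905

Complete 10-minute blocks: 2, each 17982 frames → 35964.
Remaining 2 whole minutes in the current block: 1800 + 1 × 1798 = 3598 frames.
Within the current minute: 11 × 30 + 15 − 2 = 343 (labels ;00/;01 skipped at this minute). Total = 35964 + 3598 + 343 = 39905.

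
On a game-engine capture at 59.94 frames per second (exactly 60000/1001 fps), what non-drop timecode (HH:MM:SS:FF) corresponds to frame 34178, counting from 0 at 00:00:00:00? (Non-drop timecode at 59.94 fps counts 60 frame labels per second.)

34178 ÷ 60 = 569 full seconds, remainder 38 frames.
569 s = 0 h 9 min 29 s.
Timecode: 00:09:29:38.

00:09:29:38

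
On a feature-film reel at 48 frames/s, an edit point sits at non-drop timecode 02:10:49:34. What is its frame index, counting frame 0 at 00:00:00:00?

Total seconds to the label: (2 × 3600 + 10 × 60 + 49) = 7849.
Frame index = 7849 × 48 + 34 = 376786.

frame 376786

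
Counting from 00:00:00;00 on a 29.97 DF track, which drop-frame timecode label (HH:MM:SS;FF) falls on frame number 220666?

Each 10-minute DF block holds 10 × 60 × 30 − 9 × 2 = 17982 frames. 220666 ÷ 17982 → 12 full blocks, remainder 4882.
Within the partial block the first minute is 1800 frames and each further minute 1798, so 2 further minute boundaries passed. Total skipped labels = 18 × 12 + 2 × 2 = 220.
Non-drop label index = 220666 + 220 = 220886; at 30 labels/s that is 02:02:42:26, i.e. DF 02:02:42;26.

02:02:42;26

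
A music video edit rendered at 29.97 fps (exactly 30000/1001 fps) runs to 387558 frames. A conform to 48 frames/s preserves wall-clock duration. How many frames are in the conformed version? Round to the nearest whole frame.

Frames at target rate = 387558 × (48) / (30000/1001) = 387945558/625 ≈ 620712.893.
Nearest whole frame: 620713.

620713 frames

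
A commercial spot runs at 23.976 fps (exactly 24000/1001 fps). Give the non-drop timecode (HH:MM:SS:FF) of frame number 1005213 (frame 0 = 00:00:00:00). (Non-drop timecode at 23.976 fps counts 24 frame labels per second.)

11:38:03:21

1005213 ÷ 24 = 41883 full seconds, remainder 21 frames.
41883 s = 11 h 38 min 3 s.
Timecode: 11:38:03:21.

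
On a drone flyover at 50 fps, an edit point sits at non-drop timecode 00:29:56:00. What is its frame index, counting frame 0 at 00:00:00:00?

frame 89800

Total seconds to the label: (0 × 3600 + 29 × 60 + 56) = 1796.
Frame index = 1796 × 50 + 0 = 89800.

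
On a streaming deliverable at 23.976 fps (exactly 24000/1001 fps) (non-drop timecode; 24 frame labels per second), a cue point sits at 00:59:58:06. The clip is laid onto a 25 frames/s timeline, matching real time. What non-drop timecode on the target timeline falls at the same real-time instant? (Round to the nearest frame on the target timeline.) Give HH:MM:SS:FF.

Source frame index: (0×3600 + 59×60 + 58) × 24 + 6 = 86358.
Real time: 86358 / (24000/1001) = 14407393/4000 s.
Target frame: (14407393/4000) × (25) = 14407393/160 ≈ 90046.206 → 90046.
At 25 labels/s: frame 90046 → 01:00:01:21.

01:00:01:21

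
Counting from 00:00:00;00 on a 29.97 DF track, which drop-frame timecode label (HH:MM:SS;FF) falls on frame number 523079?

Each 10-minute DF block holds 10 × 60 × 30 − 9 × 2 = 17982 frames. 523079 ÷ 17982 → 29 full blocks, remainder 1601.
Within the partial block the first minute is 1800 frames and each further minute 1798, so 0 further minute boundaries passed. Total skipped labels = 18 × 29 + 2 × 0 = 522.
Non-drop label index = 523079 + 522 = 523601; at 30 labels/s that is 04:50:53:11, i.e. DF 04:50:53;11.

04:50:53;11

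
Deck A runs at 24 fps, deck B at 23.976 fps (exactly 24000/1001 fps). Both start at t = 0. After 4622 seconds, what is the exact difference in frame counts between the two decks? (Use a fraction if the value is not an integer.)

110928/1001 frames

A emits 24 × 4622 = 110928 frames; B emits 24000/1001 × 4622 = 110928000/1001.
Difference = 110928/1001 frames (≈ 110.8172); B is behind A.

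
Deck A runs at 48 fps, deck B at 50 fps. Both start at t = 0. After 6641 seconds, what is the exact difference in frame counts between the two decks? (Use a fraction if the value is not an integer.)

13282 frames

A emits 48 × 6641 = 318768 frames; B emits 50 × 6641 = 332050.
Difference = 13282 frames; B is ahead of A.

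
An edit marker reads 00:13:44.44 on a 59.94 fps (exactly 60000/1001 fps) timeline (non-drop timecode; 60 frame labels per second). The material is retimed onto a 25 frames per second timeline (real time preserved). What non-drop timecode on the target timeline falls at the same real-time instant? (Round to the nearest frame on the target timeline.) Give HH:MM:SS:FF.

Source frame index: (0×3600 + 13×60 + 44) × 60 + 44 = 49484.
Real time: 49484 / (60000/1001) = 12383371/15000 s.
Target frame: (12383371/15000) × (25) = 12383371/600 ≈ 20638.952 → 20639.
At 25 labels/s: frame 20639 → 00:13:45:14.

00:13:45:14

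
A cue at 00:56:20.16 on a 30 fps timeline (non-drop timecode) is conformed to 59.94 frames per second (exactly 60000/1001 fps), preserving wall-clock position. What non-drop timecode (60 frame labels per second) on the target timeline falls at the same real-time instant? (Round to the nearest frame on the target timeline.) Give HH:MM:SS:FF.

Source frame index: (0×3600 + 56×60 + 20) × 30 + 16 = 101416.
Real time: 101416 / (30) = 50708/15 s.
Target frame: (50708/15) × (60000/1001) = 28976000/143 ≈ 202629.371 → 202629.
At 60 labels/s: frame 202629 → 00:56:17:09.

00:56:17:09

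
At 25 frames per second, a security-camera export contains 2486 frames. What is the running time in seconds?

Running time = 2486 / (25) = 99.44 s.

99.44 seconds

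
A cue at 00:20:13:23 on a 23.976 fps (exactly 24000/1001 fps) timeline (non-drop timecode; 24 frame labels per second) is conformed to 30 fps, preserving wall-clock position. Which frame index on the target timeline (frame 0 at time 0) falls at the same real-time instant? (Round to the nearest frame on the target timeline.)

Source frame index: (0×3600 + 20×60 + 13) × 24 + 23 = 29135.
Real time: 29135 / (24000/1001) = 5832827/4800 s.
Target frame: (5832827/4800) × (30) = 5832827/160 ≈ 36455.169 → 36455.

frame 36455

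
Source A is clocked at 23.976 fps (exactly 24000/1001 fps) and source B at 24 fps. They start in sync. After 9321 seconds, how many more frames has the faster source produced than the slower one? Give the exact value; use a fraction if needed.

A emits 24000/1001 × 9321 = 17208000/77 frames; B emits 24 × 9321 = 223704.
Difference = 17208/77 frames (≈ 223.4805); B is ahead of A.

17208/77 frames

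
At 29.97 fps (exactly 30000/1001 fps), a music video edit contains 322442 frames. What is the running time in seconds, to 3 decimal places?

10758.815 seconds

Running time = 322442 × 1001/30000 = 161382221/15000 s ≈ 10758.815 s.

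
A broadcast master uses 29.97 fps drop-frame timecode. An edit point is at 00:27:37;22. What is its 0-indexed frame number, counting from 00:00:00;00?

Complete 10-minute blocks: 2, each 17982 frames → 35964.
Remaining 7 whole minutes in the current block: 1800 + 6 × 1798 = 12588 frames.
Within the current minute: 37 × 30 + 22 − 2 = 1130 (labels ;00/;01 skipped at this minute). Total = 35964 + 12588 + 1130 = 49682.

49682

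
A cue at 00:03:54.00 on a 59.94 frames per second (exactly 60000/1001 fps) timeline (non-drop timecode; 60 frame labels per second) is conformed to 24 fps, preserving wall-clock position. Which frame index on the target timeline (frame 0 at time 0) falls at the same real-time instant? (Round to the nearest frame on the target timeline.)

frame 5622

Source frame index: (0×3600 + 3×60 + 54) × 60 + 0 = 14040.
Real time: 14040 / (60000/1001) = 117117/500 s.
Target frame: (117117/500) × (24) = 702702/125 ≈ 5621.616 → 5622.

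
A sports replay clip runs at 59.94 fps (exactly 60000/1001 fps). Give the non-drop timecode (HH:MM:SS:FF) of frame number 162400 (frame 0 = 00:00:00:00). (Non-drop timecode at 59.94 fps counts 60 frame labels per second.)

162400 ÷ 60 = 2706 full seconds, remainder 40 frames.
2706 s = 0 h 45 min 6 s.
Timecode: 00:45:06:40.

00:45:06:40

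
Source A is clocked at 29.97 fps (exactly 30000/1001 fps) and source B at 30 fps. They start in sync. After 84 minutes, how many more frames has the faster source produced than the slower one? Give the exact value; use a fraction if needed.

84 min = 5040 s.
A emits 30000/1001 × 5040 = 21600000/143 frames; B emits 30 × 5040 = 151200.
Difference = 21600/143 frames (≈ 151.0490); B is ahead of A.

21600/143 frames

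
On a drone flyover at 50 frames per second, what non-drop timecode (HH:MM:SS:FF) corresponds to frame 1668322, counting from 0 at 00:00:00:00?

09:16:06:22

1668322 ÷ 50 = 33366 full seconds, remainder 22 frames.
33366 s = 9 h 16 min 6 s.
Timecode: 09:16:06:22.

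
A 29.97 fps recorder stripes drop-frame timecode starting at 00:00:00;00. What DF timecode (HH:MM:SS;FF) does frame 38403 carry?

00:21:21;11

Ten DF minutes hold 17982 frames, so frame 38403 lies in block 2 (frames 35964–53945) with 2439 frames into that block.
The block's first minute is 1800 frames and the rest 1798 each; 2439 frames reaches minute 1, so 2 × 18 + 1 × 2 = 38 labels have been skipped so far.
Adding those back, label number 38403 + 38 = 38441 at 30 labels/s is 1281 s + 11 f = 0 h 21 min 21 s frame 11, i.e. 00:21:21;11.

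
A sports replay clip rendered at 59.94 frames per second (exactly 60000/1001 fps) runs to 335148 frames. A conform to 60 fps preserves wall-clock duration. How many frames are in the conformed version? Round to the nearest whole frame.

Frames at target rate = 335148 × (60) / (60000/1001) = 83870787/250 ≈ 335483.148.
Nearest whole frame: 335483.

335483 frames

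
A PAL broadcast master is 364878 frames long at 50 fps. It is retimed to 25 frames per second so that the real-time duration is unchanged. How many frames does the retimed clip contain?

182439 frames

Frames at target rate = 364878 × (25) / (50) = 182439.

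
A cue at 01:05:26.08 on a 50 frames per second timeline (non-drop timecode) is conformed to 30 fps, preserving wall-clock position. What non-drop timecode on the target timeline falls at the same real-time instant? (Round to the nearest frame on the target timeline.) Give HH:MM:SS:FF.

Source frame index: (1×3600 + 5×60 + 26) × 50 + 8 = 196308.
Real time: 196308 / (50) = 98154/25 s.
Target frame: (98154/25) × (30) = 588924/5 ≈ 117784.800 → 117785.
At 30 labels/s: frame 117785 → 01:05:26:05.

01:05:26:05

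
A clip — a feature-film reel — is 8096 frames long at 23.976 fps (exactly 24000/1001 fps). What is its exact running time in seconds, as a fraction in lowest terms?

Running time = 8096 ÷ (24000/1001) = 8096 × 1001/24000 = 253253/750 s.

253253/750 seconds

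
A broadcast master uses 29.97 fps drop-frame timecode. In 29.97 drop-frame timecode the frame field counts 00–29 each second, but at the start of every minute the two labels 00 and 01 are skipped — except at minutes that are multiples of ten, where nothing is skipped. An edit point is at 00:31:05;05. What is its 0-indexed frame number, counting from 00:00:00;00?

Complete 10-minute blocks: 3, each 17982 frames → 53946.
Remaining 1 whole minute in the current block: 1800 + 0 × 1798 = 1800 frames.
Within the current minute: 5 × 30 + 5 − 2 = 153 (labels ;00/;01 skipped at this minute). Total = 53946 + 1800 + 153 = 55899.

55899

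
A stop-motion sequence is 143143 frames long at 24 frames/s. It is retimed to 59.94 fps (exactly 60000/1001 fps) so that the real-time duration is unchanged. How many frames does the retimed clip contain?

357500 frames

Target frames = source frames × (target rate / source rate) = 143143 × (60000/1001)/(24) = 143143 × 2500/1001 = 357500.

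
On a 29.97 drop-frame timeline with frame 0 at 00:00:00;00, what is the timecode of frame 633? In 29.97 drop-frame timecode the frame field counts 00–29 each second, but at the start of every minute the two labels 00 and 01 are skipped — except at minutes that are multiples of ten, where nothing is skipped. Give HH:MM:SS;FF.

Ten DF minutes hold 17982 frames, so frame 633 lies in block 0 (frames 0–17981) with 633 frames into that block.
The block's first minute is 1800 frames and the rest 1798 each; 633 frames reaches minute 0, so 0 × 18 + 0 × 2 = 0 labels have been skipped so far.
Adding those back, label number 633 + 0 = 633 at 30 labels/s is 21 s + 3 f = 0 h 0 min 21 s frame 3, i.e. 00:00:21;03.

00:00:21;03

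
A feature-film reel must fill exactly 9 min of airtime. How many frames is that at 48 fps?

9 min = 540 s.
Frames = 540 × 48 = 25920.

25920 frames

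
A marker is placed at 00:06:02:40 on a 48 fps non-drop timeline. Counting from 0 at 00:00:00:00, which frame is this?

17416

Total seconds to the label: (0 × 3600 + 6 × 60 + 2) = 362.
Frame index = 362 × 48 + 40 = 17416.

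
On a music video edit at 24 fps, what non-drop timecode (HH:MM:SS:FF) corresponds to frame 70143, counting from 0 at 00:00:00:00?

00:48:42:15

70143 ÷ 24 = 2922 full seconds, remainder 15 frames.
2922 s = 0 h 48 min 42 s.
Timecode: 00:48:42:15.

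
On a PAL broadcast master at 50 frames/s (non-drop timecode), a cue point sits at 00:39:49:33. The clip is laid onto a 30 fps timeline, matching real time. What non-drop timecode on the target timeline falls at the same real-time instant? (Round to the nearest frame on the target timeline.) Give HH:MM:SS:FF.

Source frame index: (0×3600 + 39×60 + 49) × 50 + 33 = 119483.
Real time: 119483 / (50) = 119483/50 s.
Target frame: (119483/50) × (30) = 358449/5 ≈ 71689.800 → 71690.
At 30 labels/s: frame 71690 → 00:39:49:20.

00:39:49:20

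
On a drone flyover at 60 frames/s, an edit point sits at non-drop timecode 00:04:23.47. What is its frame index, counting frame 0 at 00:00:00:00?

15827

Total seconds to the label: (0 × 3600 + 4 × 60 + 23) = 263.
Frame index = 263 × 60 + 47 = 15827.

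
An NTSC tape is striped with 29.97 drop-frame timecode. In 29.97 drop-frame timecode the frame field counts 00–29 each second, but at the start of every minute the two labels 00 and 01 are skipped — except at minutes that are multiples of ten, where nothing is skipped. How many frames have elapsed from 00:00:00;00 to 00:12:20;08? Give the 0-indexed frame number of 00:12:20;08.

As if non-drop at 30 labels/s: (0 × 3600 + 12 × 60 + 20) × 30 + 8 = 22208.
Minute boundaries passed: 12; those not divisible by 10: 12 − 1 = 11; dropped labels = 2 × 11 = 22.
Actual frame index = 22208 − 22 = 22186.

22186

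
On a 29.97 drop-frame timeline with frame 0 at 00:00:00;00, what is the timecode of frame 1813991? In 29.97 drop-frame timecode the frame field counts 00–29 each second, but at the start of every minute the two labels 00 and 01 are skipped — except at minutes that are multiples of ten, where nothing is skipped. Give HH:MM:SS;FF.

Ten DF minutes hold 17982 frames, so frame 1813991 lies in block 100 (frames 1798200–1816181) with 15791 frames into that block.
The block's first minute is 1800 frames and the rest 1798 each; 15791 frames reaches minute 8, so 100 × 18 + 8 × 2 = 1816 labels have been skipped so far.
Adding those back, label number 1813991 + 1816 = 1815807 at 30 labels/s is 60526 s + 27 f = 16 h 48 min 46 s frame 27, i.e. 16:48:46;27.

16:48:46;27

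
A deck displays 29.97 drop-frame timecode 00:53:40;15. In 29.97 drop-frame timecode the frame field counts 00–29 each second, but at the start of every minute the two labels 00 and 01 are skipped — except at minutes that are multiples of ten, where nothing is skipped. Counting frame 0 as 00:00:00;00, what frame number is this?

As if non-drop at 30 labels/s: (0 × 3600 + 53 × 60 + 40) × 30 + 15 = 96615.
Minute boundaries passed: 53; those not divisible by 10: 53 − 5 = 48; dropped labels = 2 × 48 = 96.
Actual frame index = 96615 − 96 = 96519.

96519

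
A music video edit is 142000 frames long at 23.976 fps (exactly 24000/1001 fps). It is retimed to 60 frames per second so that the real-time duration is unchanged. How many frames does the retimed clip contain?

355355 frames

Target frames = source frames × (target rate / source rate) = 142000 × (60)/(24000/1001) = 142000 × 1001/400 = 355355.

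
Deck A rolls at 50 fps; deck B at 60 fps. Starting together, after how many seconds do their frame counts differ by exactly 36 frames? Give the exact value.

3.6 seconds

The gap grows by |60 − 50| = 10 frames per second.
Time for a 36-frame gap: 36 ÷ (10) = 3.6 s.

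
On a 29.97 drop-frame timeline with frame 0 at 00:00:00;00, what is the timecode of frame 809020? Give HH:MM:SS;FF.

Each 10-minute DF block holds 10 × 60 × 30 − 9 × 2 = 17982 frames. 809020 ÷ 17982 → 44 full blocks, remainder 17812.
Within the partial block the first minute is 1800 frames and each further minute 1798, so 9 further minute boundaries passed. Total skipped labels = 18 × 44 + 2 × 9 = 810.
Non-drop label index = 809020 + 810 = 809830; at 30 labels/s that is 07:29:54:10, i.e. DF 07:29:54;10.

07:29:54;10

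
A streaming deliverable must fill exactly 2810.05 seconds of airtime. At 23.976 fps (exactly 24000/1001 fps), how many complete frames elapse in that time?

Frames = 2810.05 × 24000/1001 = 67441200/1001 ≈ 67373.8262.
Complete frames: 67373.

67373 frames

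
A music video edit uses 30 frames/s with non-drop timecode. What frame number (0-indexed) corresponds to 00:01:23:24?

2514

Total seconds to the label: (0 × 3600 + 1 × 60 + 23) = 83.
Frame index = 83 × 30 + 24 = 2514.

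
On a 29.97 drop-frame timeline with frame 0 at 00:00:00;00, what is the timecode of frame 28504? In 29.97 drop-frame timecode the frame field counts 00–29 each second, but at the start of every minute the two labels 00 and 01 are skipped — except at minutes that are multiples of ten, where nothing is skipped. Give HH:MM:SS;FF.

00:15:51;02

Each 10-minute DF block holds 10 × 60 × 30 − 9 × 2 = 17982 frames. 28504 ÷ 17982 → 1 full block, remainder 10522.
Within the partial block the first minute is 1800 frames and each further minute 1798, so 5 further minute boundaries passed. Total skipped labels = 18 × 1 + 2 × 5 = 28.
Non-drop label index = 28504 + 28 = 28532; at 30 labels/s that is 00:15:51:02, i.e. DF 00:15:51;02.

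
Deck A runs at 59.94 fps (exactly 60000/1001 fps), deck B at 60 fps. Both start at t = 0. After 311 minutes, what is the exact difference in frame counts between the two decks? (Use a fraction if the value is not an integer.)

311 min = 18660 s.
A emits 60000/1001 × 18660 = 1119600000/1001 frames; B emits 60 × 18660 = 1119600.
Difference = 1119600/1001 frames (≈ 1118.4815); B is ahead of A.

1119600/1001 frames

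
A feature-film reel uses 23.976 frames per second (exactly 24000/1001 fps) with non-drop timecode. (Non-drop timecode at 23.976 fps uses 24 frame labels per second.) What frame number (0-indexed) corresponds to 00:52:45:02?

75962

Total seconds to the label: (0 × 3600 + 52 × 60 + 45) = 3165.
Frame index = 3165 × 24 + 2 = 75962.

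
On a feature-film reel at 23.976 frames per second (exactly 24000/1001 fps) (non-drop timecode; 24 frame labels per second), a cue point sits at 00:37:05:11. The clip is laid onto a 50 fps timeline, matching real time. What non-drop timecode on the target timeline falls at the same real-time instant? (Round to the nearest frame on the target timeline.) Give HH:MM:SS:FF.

Source frame index: (0×3600 + 37×60 + 5) × 24 + 11 = 53411.
Real time: 53411 / (24000/1001) = 53464411/24000 s.
Target frame: (53464411/24000) × (50) = 53464411/480 ≈ 111384.190 → 111384.
At 50 labels/s: frame 111384 → 00:37:07:34.

00:37:07:34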